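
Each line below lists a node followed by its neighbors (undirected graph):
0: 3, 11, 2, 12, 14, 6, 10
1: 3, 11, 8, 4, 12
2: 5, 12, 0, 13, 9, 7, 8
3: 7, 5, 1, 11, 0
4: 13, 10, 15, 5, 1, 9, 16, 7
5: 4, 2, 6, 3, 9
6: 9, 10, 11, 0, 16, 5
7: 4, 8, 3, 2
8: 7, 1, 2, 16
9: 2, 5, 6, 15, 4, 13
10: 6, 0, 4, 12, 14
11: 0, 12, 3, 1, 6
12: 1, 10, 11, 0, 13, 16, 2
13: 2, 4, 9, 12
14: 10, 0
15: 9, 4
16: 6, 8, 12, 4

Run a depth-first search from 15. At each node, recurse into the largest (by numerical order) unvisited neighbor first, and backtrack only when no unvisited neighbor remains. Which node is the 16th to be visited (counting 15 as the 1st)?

Visit 15
15 → 9
9 → 13
13 → 12
12 → 16
16 → 8
8 → 7
7 → 4
4 → 10
10 → 14
14 → 0
0 → 11
11 → 6
6 → 5
5 → 3
3 → 1
5 → 2

Visit order: 15, 9, 13, 12, 16, 8, 7, 4, 10, 14, 0, 11, 6, 5, 3, 1, 2

1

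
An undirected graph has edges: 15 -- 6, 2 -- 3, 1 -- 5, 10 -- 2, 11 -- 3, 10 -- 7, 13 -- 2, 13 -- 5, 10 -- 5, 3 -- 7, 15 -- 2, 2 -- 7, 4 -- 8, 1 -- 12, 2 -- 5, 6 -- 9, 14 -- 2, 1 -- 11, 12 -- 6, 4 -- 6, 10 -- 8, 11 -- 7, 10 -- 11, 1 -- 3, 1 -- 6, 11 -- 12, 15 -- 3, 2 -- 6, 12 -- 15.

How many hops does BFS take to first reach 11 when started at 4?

3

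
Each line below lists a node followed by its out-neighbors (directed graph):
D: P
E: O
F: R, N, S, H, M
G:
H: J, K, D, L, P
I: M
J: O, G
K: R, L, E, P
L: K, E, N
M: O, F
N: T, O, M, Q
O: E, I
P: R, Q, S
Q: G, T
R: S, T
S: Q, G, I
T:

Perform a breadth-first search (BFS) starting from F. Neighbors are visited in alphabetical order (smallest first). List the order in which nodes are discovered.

Visit F; enqueue H, M, N, R, S → queue [H, M, N, R, S]
Visit H; enqueue D, J, K, L, P → queue [M, N, R, S, D, J, K, L, P]
Visit M; enqueue O → queue [N, R, S, D, J, K, L, P, O]
Visit N; enqueue Q, T → queue [R, S, D, J, K, L, P, O, Q, T]
Visit R → queue [S, D, J, K, L, P, O, Q, T]
Visit S; enqueue G, I → queue [D, J, K, L, P, O, Q, T, G, I]
Visit D → queue [J, K, L, P, O, Q, T, G, I]
Visit J → queue [K, L, P, O, Q, T, G, I]
Visit K; enqueue E → queue [L, P, O, Q, T, G, I, E]
Visit L → queue [P, O, Q, T, G, I, E]
Visit P → queue [O, Q, T, G, I, E]
Visit O → queue [Q, T, G, I, E]
Visit Q → queue [T, G, I, E]
Visit T → queue [G, I, E]
Visit G → queue [I, E]
Visit I → queue [E]
Visit E → queue []

F, H, M, N, R, S, D, J, K, L, P, O, Q, T, G, I, E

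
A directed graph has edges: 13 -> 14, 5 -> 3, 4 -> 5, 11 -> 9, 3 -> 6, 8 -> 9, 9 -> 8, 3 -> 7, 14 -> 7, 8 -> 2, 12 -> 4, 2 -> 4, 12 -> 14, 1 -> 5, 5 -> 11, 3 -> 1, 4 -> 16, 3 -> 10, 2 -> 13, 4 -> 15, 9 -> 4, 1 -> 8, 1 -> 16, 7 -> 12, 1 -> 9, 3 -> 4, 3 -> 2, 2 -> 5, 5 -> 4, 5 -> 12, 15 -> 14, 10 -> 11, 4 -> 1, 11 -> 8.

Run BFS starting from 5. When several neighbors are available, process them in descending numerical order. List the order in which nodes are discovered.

5, 12, 11, 4, 3, 14, 9, 8, 16, 15, 1, 10, 7, 6, 2, 13

Visit 5; enqueue 12, 11, 4, 3 → queue [12, 11, 4, 3]
Visit 12; enqueue 14 → queue [11, 4, 3, 14]
Visit 11; enqueue 9, 8 → queue [4, 3, 14, 9, 8]
Visit 4; enqueue 16, 15, 1 → queue [3, 14, 9, 8, 16, 15, 1]
Visit 3; enqueue 10, 7, 6, 2 → queue [14, 9, 8, 16, 15, 1, 10, 7, 6, 2]
Visit 14 → queue [9, 8, 16, 15, 1, 10, 7, 6, 2]
Visit 9 → queue [8, 16, 15, 1, 10, 7, 6, 2]
Visit 8 → queue [16, 15, 1, 10, 7, 6, 2]
Visit 16 → queue [15, 1, 10, 7, 6, 2]
Visit 15 → queue [1, 10, 7, 6, 2]
Visit 1 → queue [10, 7, 6, 2]
Visit 10 → queue [7, 6, 2]
Visit 7 → queue [6, 2]
Visit 6 → queue [2]
Visit 2; enqueue 13 → queue [13]
Visit 13 → queue []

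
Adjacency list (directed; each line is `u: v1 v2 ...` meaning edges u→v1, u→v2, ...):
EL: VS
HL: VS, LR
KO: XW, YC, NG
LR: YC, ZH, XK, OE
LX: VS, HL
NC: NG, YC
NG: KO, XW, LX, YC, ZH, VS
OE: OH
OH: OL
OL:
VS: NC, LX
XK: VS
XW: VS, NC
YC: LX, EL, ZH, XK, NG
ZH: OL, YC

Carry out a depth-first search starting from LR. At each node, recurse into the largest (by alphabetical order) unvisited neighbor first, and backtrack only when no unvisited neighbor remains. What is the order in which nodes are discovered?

LR ZH YC XK VS NC NG XW LX HL KO EL OL OE OH

Visit LR
LR → ZH
ZH → YC
YC → XK
XK → VS
VS → NC
NC → NG
NG → XW
NG → LX
LX → HL
NG → KO
YC → EL
ZH → OL
LR → OE
OE → OH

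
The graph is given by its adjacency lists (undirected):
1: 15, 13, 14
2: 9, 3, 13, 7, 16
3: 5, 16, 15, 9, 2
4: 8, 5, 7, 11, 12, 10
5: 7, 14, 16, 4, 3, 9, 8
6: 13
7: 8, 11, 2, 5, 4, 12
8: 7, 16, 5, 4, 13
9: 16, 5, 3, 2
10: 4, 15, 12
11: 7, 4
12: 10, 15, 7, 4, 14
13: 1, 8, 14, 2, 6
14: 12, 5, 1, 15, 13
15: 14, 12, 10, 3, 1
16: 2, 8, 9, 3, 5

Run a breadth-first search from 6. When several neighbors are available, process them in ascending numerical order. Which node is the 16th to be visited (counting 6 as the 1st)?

Visit 6; enqueue 13 → queue [13]
Visit 13; enqueue 1, 2, 8, 14 → queue [1, 2, 8, 14]
Visit 1; enqueue 15 → queue [2, 8, 14, 15]
Visit 2; enqueue 3, 7, 9, 16 → queue [8, 14, 15, 3, 7, 9, 16]
Visit 8; enqueue 4, 5 → queue [14, 15, 3, 7, 9, 16, 4, 5]
Visit 14; enqueue 12 → queue [15, 3, 7, 9, 16, 4, 5, 12]
Visit 15; enqueue 10 → queue [3, 7, 9, 16, 4, 5, 12, 10]
Visit 3 → queue [7, 9, 16, 4, 5, 12, 10]
Visit 7; enqueue 11 → queue [9, 16, 4, 5, 12, 10, 11]
Visit 9 → queue [16, 4, 5, 12, 10, 11]
Visit 16 → queue [4, 5, 12, 10, 11]
Visit 4 → queue [5, 12, 10, 11]
Visit 5 → queue [12, 10, 11]
Visit 12 → queue [10, 11]
Visit 10 → queue [11]
Visit 11 → queue []

Visit order: 6, 13, 1, 2, 8, 14, 15, 3, 7, 9, 16, 4, 5, 12, 10, 11

11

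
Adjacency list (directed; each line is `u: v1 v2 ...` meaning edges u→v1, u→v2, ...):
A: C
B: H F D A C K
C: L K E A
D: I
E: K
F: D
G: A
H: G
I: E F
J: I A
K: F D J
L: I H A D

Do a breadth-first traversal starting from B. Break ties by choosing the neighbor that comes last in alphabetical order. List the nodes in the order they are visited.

Visit B; enqueue K, H, F, D, C, A → queue [K, H, F, D, C, A]
Visit K; enqueue J → queue [H, F, D, C, A, J]
Visit H; enqueue G → queue [F, D, C, A, J, G]
Visit F → queue [D, C, A, J, G]
Visit D; enqueue I → queue [C, A, J, G, I]
Visit C; enqueue L, E → queue [A, J, G, I, L, E]
Visit A → queue [J, G, I, L, E]
Visit J → queue [G, I, L, E]
Visit G → queue [I, L, E]
Visit I → queue [L, E]
Visit L → queue [E]
Visit E → queue []

B -> K -> H -> F -> D -> C -> A -> J -> G -> I -> L -> E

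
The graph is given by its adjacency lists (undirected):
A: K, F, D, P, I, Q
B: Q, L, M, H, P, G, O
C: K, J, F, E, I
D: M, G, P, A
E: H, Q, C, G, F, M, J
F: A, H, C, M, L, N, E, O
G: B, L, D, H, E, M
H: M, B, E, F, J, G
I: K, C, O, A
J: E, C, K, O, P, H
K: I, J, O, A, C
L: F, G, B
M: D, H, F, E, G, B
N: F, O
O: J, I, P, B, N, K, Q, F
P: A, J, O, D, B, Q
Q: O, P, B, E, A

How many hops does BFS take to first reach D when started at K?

Level 0: K
Level 1: A, C, I, J, O
Level 2: B, D, E, F, H, N, P, Q
Level 3: G, L, M
D first appears at level 2.

2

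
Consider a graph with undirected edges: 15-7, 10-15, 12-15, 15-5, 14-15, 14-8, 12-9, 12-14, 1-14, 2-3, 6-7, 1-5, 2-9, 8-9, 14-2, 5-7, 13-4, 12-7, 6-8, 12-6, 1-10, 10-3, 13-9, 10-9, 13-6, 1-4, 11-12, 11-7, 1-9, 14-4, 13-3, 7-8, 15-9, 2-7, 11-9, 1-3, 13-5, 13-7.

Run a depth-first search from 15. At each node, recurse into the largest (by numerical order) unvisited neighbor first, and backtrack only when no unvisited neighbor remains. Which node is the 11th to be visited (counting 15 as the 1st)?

1

Visit 15
15 → 14
14 → 12
12 → 11
11 → 9
9 → 13
13 → 7
7 → 8
8 → 6
7 → 5
5 → 1
1 → 10
10 → 3
3 → 2
1 → 4

Visit order: 15, 14, 12, 11, 9, 13, 7, 8, 6, 5, 1, 10, 3, 2, 4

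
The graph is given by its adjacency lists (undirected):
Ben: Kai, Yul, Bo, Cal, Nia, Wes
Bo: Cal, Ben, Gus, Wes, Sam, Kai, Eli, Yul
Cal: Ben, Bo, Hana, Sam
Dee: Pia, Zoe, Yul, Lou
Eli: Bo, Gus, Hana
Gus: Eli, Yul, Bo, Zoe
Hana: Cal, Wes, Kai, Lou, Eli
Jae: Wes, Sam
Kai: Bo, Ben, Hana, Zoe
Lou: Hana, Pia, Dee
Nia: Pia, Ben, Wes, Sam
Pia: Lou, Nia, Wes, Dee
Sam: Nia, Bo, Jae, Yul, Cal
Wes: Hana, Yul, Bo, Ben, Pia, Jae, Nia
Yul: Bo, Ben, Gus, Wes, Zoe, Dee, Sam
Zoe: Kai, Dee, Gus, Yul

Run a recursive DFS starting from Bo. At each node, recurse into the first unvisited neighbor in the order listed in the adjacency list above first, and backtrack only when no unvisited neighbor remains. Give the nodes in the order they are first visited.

Bo, Cal, Ben, Kai, Hana, Wes, Yul, Gus, Eli, Zoe, Dee, Pia, Lou, Nia, Sam, Jae

Visit Bo
Bo → Cal
Cal → Ben
Ben → Kai
Kai → Hana
Hana → Wes
Wes → Yul
Yul → Gus
Gus → Eli
Gus → Zoe
Zoe → Dee
Dee → Pia
Pia → Lou
Pia → Nia
Nia → Sam
Sam → Jae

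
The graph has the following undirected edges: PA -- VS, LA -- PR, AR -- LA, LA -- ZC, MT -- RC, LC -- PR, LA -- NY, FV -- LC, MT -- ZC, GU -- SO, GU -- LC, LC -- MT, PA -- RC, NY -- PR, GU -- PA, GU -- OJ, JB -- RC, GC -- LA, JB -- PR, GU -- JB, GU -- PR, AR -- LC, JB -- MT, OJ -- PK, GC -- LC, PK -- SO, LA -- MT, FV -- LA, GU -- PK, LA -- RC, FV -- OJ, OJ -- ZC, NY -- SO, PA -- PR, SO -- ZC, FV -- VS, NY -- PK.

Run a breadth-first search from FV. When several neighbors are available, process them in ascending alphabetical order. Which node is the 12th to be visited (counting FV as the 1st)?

ZC

Visit FV; enqueue LA, LC, OJ, VS → queue [LA, LC, OJ, VS]
Visit LA; enqueue AR, GC, MT, NY, PR, RC, ZC → queue [LC, OJ, VS, AR, GC, MT, NY, PR, RC, ZC]
Visit LC; enqueue GU → queue [OJ, VS, AR, GC, MT, NY, PR, RC, ZC, GU]
Visit OJ; enqueue PK → queue [VS, AR, GC, MT, NY, PR, RC, ZC, GU, PK]
Visit VS; enqueue PA → queue [AR, GC, MT, NY, PR, RC, ZC, GU, PK, PA]
Visit AR → queue [GC, MT, NY, PR, RC, ZC, GU, PK, PA]
Visit GC → queue [MT, NY, PR, RC, ZC, GU, PK, PA]
Visit MT; enqueue JB → queue [NY, PR, RC, ZC, GU, PK, PA, JB]
Visit NY; enqueue SO → queue [PR, RC, ZC, GU, PK, PA, JB, SO]
Visit PR → queue [RC, ZC, GU, PK, PA, JB, SO]
Visit RC → queue [ZC, GU, PK, PA, JB, SO]
Visit ZC → queue [GU, PK, PA, JB, SO]
Visit GU → queue [PK, PA, JB, SO]
Visit PK → queue [PA, JB, SO]
Visit PA → queue [JB, SO]
Visit JB → queue [SO]
Visit SO → queue []

Visit order: FV, LA, LC, OJ, VS, AR, GC, MT, NY, PR, RC, ZC, GU, PK, PA, JB, SO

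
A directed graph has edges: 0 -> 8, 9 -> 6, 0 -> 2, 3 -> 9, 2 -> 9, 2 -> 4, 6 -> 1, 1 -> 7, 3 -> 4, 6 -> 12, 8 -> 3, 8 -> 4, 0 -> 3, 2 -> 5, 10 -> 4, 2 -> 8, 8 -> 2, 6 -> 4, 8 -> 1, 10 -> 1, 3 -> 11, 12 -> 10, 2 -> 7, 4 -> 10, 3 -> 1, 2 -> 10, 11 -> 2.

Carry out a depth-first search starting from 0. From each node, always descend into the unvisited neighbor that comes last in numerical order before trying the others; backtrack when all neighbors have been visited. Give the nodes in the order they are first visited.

0 → 8 → 4 → 10 → 1 → 7 → 3 → 11 → 2 → 9 → 6 → 12 → 5

Visit 0
0 → 8
8 → 4
4 → 10
10 → 1
1 → 7
8 → 3
3 → 11
11 → 2
2 → 9
9 → 6
6 → 12
2 → 5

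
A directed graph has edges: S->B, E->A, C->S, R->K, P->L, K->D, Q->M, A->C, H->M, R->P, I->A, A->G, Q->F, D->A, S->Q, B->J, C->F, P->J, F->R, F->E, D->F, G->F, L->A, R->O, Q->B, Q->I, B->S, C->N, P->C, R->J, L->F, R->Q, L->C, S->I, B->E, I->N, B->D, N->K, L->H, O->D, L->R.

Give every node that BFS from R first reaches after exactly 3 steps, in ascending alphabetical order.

A, E, H, N, S

Level 0: R
Level 1: J, K, O, P, Q
Level 2: B, C, D, F, I, L, M
Level 3: A, E, H, N, S
Level 4: G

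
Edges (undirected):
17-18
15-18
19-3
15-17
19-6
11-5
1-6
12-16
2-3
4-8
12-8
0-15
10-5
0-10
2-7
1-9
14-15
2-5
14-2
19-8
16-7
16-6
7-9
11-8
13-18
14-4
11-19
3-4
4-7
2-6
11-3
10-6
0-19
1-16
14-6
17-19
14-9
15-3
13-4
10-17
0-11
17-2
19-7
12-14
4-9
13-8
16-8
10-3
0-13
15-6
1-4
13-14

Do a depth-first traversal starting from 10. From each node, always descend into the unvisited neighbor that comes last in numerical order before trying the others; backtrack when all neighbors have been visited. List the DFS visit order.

Visit 10
10 → 17
17 → 19
19 → 11
11 → 8
8 → 16
16 → 12
12 → 14
14 → 15
15 → 18
18 → 13
13 → 4
4 → 9
9 → 7
7 → 2
2 → 6
6 → 1
2 → 5
2 → 3
13 → 0

10, 17, 19, 11, 8, 16, 12, 14, 15, 18, 13, 4, 9, 7, 2, 6, 1, 5, 3, 0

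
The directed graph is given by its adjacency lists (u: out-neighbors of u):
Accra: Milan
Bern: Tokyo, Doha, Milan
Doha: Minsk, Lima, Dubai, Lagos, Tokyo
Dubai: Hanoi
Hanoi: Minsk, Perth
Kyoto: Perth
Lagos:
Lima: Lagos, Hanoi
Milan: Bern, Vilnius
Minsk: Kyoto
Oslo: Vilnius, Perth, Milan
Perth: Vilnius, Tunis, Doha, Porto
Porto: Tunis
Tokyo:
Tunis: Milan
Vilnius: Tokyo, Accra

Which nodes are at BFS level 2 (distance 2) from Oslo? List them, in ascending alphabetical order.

Accra, Bern, Doha, Porto, Tokyo, Tunis

Level 0: Oslo
Level 1: Milan, Perth, Vilnius
Level 2: Accra, Bern, Doha, Porto, Tokyo, Tunis
Level 3: Dubai, Lagos, Lima, Minsk
Level 4: Hanoi, Kyoto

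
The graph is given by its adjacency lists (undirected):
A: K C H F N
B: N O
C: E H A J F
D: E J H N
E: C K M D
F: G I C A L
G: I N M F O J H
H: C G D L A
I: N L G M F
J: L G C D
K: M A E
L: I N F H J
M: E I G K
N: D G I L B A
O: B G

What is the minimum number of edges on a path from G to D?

2

Level 0: G
Level 1: F, H, I, J, M, N, O
Level 2: A, B, C, D, E, K, L
D first appears at level 2.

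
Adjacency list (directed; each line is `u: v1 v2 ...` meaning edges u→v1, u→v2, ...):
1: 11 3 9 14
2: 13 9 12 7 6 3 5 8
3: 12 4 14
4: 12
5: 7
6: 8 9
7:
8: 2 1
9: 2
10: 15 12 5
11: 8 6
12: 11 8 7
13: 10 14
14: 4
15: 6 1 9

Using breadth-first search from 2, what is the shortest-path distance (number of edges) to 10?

2

Level 0: 2
Level 1: 3, 5, 6, 7, 8, 9, 12, 13
Level 2: 1, 4, 10, 11, 14
Level 3: 15
10 first appears at level 2.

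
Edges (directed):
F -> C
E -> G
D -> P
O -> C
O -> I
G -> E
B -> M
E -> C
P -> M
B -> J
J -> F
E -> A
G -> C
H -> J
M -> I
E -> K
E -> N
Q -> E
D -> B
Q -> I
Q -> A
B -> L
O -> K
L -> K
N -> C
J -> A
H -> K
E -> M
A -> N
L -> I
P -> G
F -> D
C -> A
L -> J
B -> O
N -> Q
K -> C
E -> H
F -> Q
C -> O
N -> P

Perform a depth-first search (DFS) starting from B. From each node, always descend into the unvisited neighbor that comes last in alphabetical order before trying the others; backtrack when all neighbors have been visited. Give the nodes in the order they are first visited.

B, O, K, C, A, N, Q, I, E, M, H, J, F, D, P, G, L

Visit B
B → O
O → K
K → C
C → A
A → N
N → Q
Q → I
Q → E
E → M
E → H
H → J
J → F
F → D
D → P
P → G
B → L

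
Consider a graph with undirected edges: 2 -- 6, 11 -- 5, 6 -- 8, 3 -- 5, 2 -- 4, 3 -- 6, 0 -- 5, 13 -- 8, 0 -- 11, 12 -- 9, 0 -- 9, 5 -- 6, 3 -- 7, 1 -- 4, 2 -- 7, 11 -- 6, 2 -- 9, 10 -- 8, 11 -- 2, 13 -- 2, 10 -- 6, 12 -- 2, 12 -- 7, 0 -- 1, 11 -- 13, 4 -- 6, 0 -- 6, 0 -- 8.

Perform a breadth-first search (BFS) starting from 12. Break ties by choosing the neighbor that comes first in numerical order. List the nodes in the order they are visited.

12 → 2 → 7 → 9 → 4 → 6 → 11 → 13 → 3 → 0 → 1 → 5 → 8 → 10

Visit 12; enqueue 2, 7, 9 → queue [2, 7, 9]
Visit 2; enqueue 4, 6, 11, 13 → queue [7, 9, 4, 6, 11, 13]
Visit 7; enqueue 3 → queue [9, 4, 6, 11, 13, 3]
Visit 9; enqueue 0 → queue [4, 6, 11, 13, 3, 0]
Visit 4; enqueue 1 → queue [6, 11, 13, 3, 0, 1]
Visit 6; enqueue 5, 8, 10 → queue [11, 13, 3, 0, 1, 5, 8, 10]
Visit 11 → queue [13, 3, 0, 1, 5, 8, 10]
Visit 13 → queue [3, 0, 1, 5, 8, 10]
Visit 3 → queue [0, 1, 5, 8, 10]
Visit 0 → queue [1, 5, 8, 10]
Visit 1 → queue [5, 8, 10]
Visit 5 → queue [8, 10]
Visit 8 → queue [10]
Visit 10 → queue []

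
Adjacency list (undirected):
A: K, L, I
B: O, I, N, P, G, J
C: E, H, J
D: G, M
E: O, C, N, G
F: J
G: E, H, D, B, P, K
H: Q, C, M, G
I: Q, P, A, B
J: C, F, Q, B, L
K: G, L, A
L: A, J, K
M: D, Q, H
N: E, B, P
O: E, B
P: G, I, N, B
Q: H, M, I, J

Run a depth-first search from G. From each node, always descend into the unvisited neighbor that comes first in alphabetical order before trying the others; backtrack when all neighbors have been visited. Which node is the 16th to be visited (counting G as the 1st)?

Visit G
G → B
B → I
I → A
A → K
K → L
L → J
J → C
C → E
E → N
N → P
E → O
C → H
H → M
M → D
M → Q
J → F

Visit order: G, B, I, A, K, L, J, C, E, N, P, O, H, M, D, Q, F

Q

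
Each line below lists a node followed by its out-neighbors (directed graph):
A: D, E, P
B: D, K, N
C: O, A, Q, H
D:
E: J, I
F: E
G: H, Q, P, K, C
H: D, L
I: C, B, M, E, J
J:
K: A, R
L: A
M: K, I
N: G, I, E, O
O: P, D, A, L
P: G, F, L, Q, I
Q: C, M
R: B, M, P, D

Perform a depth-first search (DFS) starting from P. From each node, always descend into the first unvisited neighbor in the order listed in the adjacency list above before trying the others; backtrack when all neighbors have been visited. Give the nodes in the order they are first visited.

P -> G -> H -> D -> L -> A -> E -> J -> I -> C -> O -> Q -> M -> K -> R -> B -> N -> F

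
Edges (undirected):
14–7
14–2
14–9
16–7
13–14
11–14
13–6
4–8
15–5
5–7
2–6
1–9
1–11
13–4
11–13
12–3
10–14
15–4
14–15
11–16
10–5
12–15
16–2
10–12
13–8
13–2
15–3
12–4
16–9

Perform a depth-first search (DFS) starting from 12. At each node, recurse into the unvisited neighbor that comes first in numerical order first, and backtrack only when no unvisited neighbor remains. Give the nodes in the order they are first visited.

12 -> 3 -> 15 -> 4 -> 8 -> 13 -> 2 -> 6 -> 14 -> 7 -> 5 -> 10 -> 16 -> 9 -> 1 -> 11

Visit 12
12 → 3
3 → 15
15 → 4
4 → 8
8 → 13
13 → 2
2 → 6
2 → 14
14 → 7
7 → 5
5 → 10
7 → 16
16 → 9
9 → 1
1 → 11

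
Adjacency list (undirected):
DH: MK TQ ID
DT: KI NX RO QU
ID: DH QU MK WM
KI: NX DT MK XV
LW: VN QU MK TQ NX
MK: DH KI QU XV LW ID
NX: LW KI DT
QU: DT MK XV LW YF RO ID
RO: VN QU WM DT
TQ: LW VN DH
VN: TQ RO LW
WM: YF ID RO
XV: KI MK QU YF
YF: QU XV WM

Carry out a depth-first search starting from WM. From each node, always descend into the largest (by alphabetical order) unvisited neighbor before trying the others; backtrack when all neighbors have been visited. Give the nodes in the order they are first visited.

WM → YF → XV → QU → RO → VN → TQ → LW → NX → KI → MK → ID → DH → DT

Visit WM
WM → YF
YF → XV
XV → QU
QU → RO
RO → VN
VN → TQ
TQ → LW
LW → NX
NX → KI
KI → MK
MK → ID
ID → DH
KI → DT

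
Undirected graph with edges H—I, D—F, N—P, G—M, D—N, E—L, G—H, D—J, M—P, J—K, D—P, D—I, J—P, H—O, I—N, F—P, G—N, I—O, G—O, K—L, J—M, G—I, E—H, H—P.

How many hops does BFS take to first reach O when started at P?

Level 0: P
Level 1: D, F, H, J, M, N
Level 2: E, G, I, K, O
Level 3: L
O first appears at level 2.

2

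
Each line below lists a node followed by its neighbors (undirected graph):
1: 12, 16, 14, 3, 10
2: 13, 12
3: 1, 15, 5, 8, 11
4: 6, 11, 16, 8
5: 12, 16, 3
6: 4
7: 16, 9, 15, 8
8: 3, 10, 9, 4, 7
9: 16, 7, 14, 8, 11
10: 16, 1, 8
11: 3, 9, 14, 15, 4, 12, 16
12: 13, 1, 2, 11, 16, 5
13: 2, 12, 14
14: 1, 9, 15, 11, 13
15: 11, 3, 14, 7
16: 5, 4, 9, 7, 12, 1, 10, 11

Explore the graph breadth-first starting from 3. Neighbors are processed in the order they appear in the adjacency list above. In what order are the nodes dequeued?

3 1 15 5 8 11 12 16 14 10 7 9 4 13 2 6

Visit 3; enqueue 1, 15, 5, 8, 11 → queue [1, 15, 5, 8, 11]
Visit 1; enqueue 12, 16, 14, 10 → queue [15, 5, 8, 11, 12, 16, 14, 10]
Visit 15; enqueue 7 → queue [5, 8, 11, 12, 16, 14, 10, 7]
Visit 5 → queue [8, 11, 12, 16, 14, 10, 7]
Visit 8; enqueue 9, 4 → queue [11, 12, 16, 14, 10, 7, 9, 4]
Visit 11 → queue [12, 16, 14, 10, 7, 9, 4]
Visit 12; enqueue 13, 2 → queue [16, 14, 10, 7, 9, 4, 13, 2]
Visit 16 → queue [14, 10, 7, 9, 4, 13, 2]
Visit 14 → queue [10, 7, 9, 4, 13, 2]
Visit 10 → queue [7, 9, 4, 13, 2]
Visit 7 → queue [9, 4, 13, 2]
Visit 9 → queue [4, 13, 2]
Visit 4; enqueue 6 → queue [13, 2, 6]
Visit 13 → queue [2, 6]
Visit 2 → queue [6]
Visit 6 → queue []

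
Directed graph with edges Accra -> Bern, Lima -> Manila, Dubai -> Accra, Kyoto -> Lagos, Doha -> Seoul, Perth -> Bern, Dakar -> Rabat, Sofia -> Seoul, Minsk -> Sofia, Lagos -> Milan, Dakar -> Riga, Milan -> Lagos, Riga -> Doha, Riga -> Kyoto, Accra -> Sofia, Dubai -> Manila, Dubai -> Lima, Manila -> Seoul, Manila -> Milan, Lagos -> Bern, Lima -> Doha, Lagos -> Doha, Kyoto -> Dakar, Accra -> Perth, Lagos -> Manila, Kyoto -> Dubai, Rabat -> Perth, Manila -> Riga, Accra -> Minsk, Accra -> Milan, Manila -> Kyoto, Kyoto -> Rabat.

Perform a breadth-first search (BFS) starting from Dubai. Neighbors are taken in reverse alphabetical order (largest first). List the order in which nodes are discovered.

Dubai Manila Lima Accra Seoul Riga Milan Kyoto Doha Sofia Perth Minsk Bern Lagos Rabat Dakar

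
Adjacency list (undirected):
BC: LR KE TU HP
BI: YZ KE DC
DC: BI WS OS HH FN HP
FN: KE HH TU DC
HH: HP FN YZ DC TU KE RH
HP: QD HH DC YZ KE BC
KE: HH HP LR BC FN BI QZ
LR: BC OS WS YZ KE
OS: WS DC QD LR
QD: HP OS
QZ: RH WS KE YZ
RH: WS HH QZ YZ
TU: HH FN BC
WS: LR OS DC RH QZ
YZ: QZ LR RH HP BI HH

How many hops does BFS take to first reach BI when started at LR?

Level 0: LR
Level 1: BC, KE, OS, WS, YZ
Level 2: BI, DC, FN, HH, HP, QD, QZ, RH, TU
BI first appears at level 2.

2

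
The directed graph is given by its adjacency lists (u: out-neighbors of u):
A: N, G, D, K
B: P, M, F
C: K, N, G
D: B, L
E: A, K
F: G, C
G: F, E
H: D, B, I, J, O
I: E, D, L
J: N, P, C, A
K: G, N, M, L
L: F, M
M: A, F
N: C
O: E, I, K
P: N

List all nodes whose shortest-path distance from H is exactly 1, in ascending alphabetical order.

B, D, I, J, O

Level 0: H
Level 1: B, D, I, J, O
Level 2: A, C, E, F, K, L, M, N, P
Level 3: G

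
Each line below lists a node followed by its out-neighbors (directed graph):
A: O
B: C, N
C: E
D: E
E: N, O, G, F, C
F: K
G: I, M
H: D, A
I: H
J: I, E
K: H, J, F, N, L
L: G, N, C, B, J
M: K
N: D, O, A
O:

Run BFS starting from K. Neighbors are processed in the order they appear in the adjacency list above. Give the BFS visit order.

Visit K; enqueue H, J, F, N, L → queue [H, J, F, N, L]
Visit H; enqueue D, A → queue [J, F, N, L, D, A]
Visit J; enqueue I, E → queue [F, N, L, D, A, I, E]
Visit F → queue [N, L, D, A, I, E]
Visit N; enqueue O → queue [L, D, A, I, E, O]
Visit L; enqueue G, C, B → queue [D, A, I, E, O, G, C, B]
Visit D → queue [A, I, E, O, G, C, B]
Visit A → queue [I, E, O, G, C, B]
Visit I → queue [E, O, G, C, B]
Visit E → queue [O, G, C, B]
Visit O → queue [G, C, B]
Visit G; enqueue M → queue [C, B, M]
Visit C → queue [B, M]
Visit B → queue [M]
Visit M → queue []

K H J F N L D A I E O G C B M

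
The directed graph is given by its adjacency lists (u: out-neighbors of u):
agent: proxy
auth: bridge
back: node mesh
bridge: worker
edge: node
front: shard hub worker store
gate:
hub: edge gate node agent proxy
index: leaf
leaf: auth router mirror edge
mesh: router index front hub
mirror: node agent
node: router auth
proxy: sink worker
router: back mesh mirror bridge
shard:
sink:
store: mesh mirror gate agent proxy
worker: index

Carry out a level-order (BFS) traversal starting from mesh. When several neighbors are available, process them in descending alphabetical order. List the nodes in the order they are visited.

mesh, router, index, hub, front, mirror, bridge, back, leaf, proxy, node, gate, edge, agent, worker, store, shard, auth, sink

Visit mesh; enqueue router, index, hub, front → queue [router, index, hub, front]
Visit router; enqueue mirror, bridge, back → queue [index, hub, front, mirror, bridge, back]
Visit index; enqueue leaf → queue [hub, front, mirror, bridge, back, leaf]
Visit hub; enqueue proxy, node, gate, edge, agent → queue [front, mirror, bridge, back, leaf, proxy, node, gate, edge, agent]
Visit front; enqueue worker, store, shard → queue [mirror, bridge, back, leaf, proxy, node, gate, edge, agent, worker, store, shard]
Visit mirror → queue [bridge, back, leaf, proxy, node, gate, edge, agent, worker, store, shard]
Visit bridge → queue [back, leaf, proxy, node, gate, edge, agent, worker, store, shard]
Visit back → queue [leaf, proxy, node, gate, edge, agent, worker, store, shard]
Visit leaf; enqueue auth → queue [proxy, node, gate, edge, agent, worker, store, shard, auth]
Visit proxy; enqueue sink → queue [node, gate, edge, agent, worker, store, shard, auth, sink]
Visit node → queue [gate, edge, agent, worker, store, shard, auth, sink]
Visit gate → queue [edge, agent, worker, store, shard, auth, sink]
Visit edge → queue [agent, worker, store, shard, auth, sink]
Visit agent → queue [worker, store, shard, auth, sink]
Visit worker → queue [store, shard, auth, sink]
Visit store → queue [shard, auth, sink]
Visit shard → queue [auth, sink]
Visit auth → queue [sink]
Visit sink → queue []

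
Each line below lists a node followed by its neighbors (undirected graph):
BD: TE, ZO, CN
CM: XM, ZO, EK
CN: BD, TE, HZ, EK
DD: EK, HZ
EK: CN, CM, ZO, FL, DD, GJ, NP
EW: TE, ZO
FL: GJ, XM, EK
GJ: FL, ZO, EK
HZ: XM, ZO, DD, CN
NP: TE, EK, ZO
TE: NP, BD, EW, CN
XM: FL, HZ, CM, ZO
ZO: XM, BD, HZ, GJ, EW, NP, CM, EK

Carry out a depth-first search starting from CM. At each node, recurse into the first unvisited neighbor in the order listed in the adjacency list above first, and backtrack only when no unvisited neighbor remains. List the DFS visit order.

CM, XM, FL, GJ, ZO, BD, TE, NP, EK, CN, HZ, DD, EW

Visit CM
CM → XM
XM → FL
FL → GJ
GJ → ZO
ZO → BD
BD → TE
TE → NP
NP → EK
EK → CN
CN → HZ
HZ → DD
TE → EW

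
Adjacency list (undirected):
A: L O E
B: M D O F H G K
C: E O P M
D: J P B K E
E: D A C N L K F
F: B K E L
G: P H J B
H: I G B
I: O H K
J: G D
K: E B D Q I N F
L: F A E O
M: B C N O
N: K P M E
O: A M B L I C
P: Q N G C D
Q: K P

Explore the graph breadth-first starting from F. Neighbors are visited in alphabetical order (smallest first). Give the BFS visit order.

F, B, E, K, L, D, G, H, M, O, A, C, N, I, Q, J, P

Visit F; enqueue B, E, K, L → queue [B, E, K, L]
Visit B; enqueue D, G, H, M, O → queue [E, K, L, D, G, H, M, O]
Visit E; enqueue A, C, N → queue [K, L, D, G, H, M, O, A, C, N]
Visit K; enqueue I, Q → queue [L, D, G, H, M, O, A, C, N, I, Q]
Visit L → queue [D, G, H, M, O, A, C, N, I, Q]
Visit D; enqueue J, P → queue [G, H, M, O, A, C, N, I, Q, J, P]
Visit G → queue [H, M, O, A, C, N, I, Q, J, P]
Visit H → queue [M, O, A, C, N, I, Q, J, P]
Visit M → queue [O, A, C, N, I, Q, J, P]
Visit O → queue [A, C, N, I, Q, J, P]
Visit A → queue [C, N, I, Q, J, P]
Visit C → queue [N, I, Q, J, P]
Visit N → queue [I, Q, J, P]
Visit I → queue [Q, J, P]
Visit Q → queue [J, P]
Visit J → queue [P]
Visit P → queue []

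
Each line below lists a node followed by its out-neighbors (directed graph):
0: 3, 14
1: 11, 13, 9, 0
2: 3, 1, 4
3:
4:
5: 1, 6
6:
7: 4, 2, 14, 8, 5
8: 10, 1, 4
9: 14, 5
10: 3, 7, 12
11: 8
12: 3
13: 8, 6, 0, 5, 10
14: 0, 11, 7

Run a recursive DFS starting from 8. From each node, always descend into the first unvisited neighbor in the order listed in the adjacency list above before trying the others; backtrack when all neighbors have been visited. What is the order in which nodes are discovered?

Visit 8
8 → 10
10 → 3
10 → 7
7 → 4
7 → 2
2 → 1
1 → 11
1 → 13
13 → 6
13 → 0
0 → 14
13 → 5
1 → 9
10 → 12

8, 10, 3, 7, 4, 2, 1, 11, 13, 6, 0, 14, 5, 9, 12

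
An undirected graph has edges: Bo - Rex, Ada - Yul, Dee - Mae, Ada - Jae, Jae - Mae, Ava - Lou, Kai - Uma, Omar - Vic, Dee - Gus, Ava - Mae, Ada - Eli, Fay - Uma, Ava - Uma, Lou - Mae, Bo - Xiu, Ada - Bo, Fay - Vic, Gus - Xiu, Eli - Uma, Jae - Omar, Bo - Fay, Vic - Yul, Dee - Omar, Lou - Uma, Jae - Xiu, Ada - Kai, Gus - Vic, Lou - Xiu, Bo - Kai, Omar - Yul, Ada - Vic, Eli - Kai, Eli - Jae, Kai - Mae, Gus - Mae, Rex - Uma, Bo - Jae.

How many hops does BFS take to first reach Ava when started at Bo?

3

Level 0: Bo
Level 1: Ada, Fay, Jae, Kai, Rex, Xiu
Level 2: Eli, Gus, Lou, Mae, Omar, Uma, Vic, Yul
Level 3: Ava, Dee
Ava first appears at level 3.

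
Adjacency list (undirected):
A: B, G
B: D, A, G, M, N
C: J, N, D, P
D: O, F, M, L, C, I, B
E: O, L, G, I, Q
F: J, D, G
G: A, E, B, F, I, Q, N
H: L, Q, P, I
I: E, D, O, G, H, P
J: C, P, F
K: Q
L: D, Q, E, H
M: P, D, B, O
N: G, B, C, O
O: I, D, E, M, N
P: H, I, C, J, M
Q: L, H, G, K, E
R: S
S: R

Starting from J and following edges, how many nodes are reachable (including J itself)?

BFS from J visits: J, C, F, P, D, N, G, H, I, M, B, L, O, A, E, Q, K
Reachable nodes: 17 of 19 total.

17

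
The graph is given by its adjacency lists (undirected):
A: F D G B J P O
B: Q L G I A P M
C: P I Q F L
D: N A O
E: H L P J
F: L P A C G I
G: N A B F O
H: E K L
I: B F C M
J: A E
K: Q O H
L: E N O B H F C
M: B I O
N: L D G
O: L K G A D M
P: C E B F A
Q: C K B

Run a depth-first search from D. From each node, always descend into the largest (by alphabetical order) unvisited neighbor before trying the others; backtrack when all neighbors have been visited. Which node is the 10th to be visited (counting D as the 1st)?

G

Visit D
D → O
O → M
M → I
I → F
F → P
P → E
E → L
L → N
N → G
G → B
B → Q
Q → K
K → H
Q → C
B → A
A → J

Visit order: D, O, M, I, F, P, E, L, N, G, B, Q, K, H, C, A, J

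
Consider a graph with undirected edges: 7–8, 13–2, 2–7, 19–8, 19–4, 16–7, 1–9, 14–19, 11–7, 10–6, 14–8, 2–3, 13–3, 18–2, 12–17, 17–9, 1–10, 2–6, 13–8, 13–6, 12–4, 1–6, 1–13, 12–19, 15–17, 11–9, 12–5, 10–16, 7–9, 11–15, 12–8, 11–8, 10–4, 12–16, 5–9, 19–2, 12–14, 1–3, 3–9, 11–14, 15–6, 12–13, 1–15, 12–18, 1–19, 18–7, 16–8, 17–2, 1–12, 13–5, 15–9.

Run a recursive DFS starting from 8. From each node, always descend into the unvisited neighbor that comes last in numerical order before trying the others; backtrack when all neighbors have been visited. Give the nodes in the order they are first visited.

Visit 8
8 → 19
19 → 14
14 → 12
12 → 18
18 → 7
7 → 16
16 → 10
10 → 6
6 → 15
15 → 17
17 → 9
9 → 11
9 → 5
5 → 13
13 → 3
3 → 2
3 → 1
10 → 4

8 → 19 → 14 → 12 → 18 → 7 → 16 → 10 → 6 → 15 → 17 → 9 → 11 → 5 → 13 → 3 → 2 → 1 → 4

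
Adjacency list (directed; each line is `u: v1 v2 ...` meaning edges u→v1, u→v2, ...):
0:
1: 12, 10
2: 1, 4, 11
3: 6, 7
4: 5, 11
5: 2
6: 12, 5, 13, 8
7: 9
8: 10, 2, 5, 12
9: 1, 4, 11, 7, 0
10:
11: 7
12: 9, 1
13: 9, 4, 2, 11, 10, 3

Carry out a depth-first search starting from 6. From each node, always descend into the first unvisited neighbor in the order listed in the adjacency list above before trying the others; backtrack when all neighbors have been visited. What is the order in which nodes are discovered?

Visit 6
6 → 12
12 → 9
9 → 1
1 → 10
9 → 4
4 → 5
5 → 2
2 → 11
11 → 7
9 → 0
6 → 13
13 → 3
6 → 8

6 -> 12 -> 9 -> 1 -> 10 -> 4 -> 5 -> 2 -> 11 -> 7 -> 0 -> 13 -> 3 -> 8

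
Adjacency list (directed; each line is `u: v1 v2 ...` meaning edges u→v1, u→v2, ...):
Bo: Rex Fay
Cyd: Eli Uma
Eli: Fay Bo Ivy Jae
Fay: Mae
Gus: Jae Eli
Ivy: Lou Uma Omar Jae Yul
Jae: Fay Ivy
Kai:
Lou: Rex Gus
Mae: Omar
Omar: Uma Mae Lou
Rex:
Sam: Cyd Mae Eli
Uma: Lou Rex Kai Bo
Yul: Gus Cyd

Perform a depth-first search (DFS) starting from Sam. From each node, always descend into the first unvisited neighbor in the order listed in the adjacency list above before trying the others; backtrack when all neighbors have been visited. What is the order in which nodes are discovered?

Sam Cyd Eli Fay Mae Omar Uma Lou Rex Gus Jae Ivy Yul Kai Bo

Visit Sam
Sam → Cyd
Cyd → Eli
Eli → Fay
Fay → Mae
Mae → Omar
Omar → Uma
Uma → Lou
Lou → Rex
Lou → Gus
Gus → Jae
Jae → Ivy
Ivy → Yul
Uma → Kai
Uma → Bo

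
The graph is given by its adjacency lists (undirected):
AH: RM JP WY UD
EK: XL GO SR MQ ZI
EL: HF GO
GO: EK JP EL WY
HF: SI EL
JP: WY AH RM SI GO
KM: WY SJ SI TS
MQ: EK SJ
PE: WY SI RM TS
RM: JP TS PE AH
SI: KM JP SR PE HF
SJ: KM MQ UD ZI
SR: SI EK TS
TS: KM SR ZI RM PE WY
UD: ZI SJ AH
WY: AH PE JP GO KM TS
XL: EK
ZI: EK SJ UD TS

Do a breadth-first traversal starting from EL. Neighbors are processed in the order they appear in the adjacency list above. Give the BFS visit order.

EL, HF, GO, SI, EK, JP, WY, KM, SR, PE, XL, MQ, ZI, AH, RM, TS, SJ, UD

Visit EL; enqueue HF, GO → queue [HF, GO]
Visit HF; enqueue SI → queue [GO, SI]
Visit GO; enqueue EK, JP, WY → queue [SI, EK, JP, WY]
Visit SI; enqueue KM, SR, PE → queue [EK, JP, WY, KM, SR, PE]
Visit EK; enqueue XL, MQ, ZI → queue [JP, WY, KM, SR, PE, XL, MQ, ZI]
Visit JP; enqueue AH, RM → queue [WY, KM, SR, PE, XL, MQ, ZI, AH, RM]
Visit WY; enqueue TS → queue [KM, SR, PE, XL, MQ, ZI, AH, RM, TS]
Visit KM; enqueue SJ → queue [SR, PE, XL, MQ, ZI, AH, RM, TS, SJ]
Visit SR → queue [PE, XL, MQ, ZI, AH, RM, TS, SJ]
Visit PE → queue [XL, MQ, ZI, AH, RM, TS, SJ]
Visit XL → queue [MQ, ZI, AH, RM, TS, SJ]
Visit MQ → queue [ZI, AH, RM, TS, SJ]
Visit ZI; enqueue UD → queue [AH, RM, TS, SJ, UD]
Visit AH → queue [RM, TS, SJ, UD]
Visit RM → queue [TS, SJ, UD]
Visit TS → queue [SJ, UD]
Visit SJ → queue [UD]
Visit UD → queue []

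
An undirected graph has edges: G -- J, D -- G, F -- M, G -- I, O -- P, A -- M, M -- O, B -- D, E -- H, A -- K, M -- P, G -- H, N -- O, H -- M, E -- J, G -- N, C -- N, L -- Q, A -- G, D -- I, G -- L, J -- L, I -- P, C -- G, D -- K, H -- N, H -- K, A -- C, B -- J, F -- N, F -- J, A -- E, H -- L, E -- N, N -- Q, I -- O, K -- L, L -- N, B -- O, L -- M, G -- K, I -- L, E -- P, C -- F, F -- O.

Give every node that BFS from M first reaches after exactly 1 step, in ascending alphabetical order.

A, F, H, L, O, P

Level 0: M
Level 1: A, F, H, L, O, P
Level 2: B, C, E, G, I, J, K, N, Q
Level 3: D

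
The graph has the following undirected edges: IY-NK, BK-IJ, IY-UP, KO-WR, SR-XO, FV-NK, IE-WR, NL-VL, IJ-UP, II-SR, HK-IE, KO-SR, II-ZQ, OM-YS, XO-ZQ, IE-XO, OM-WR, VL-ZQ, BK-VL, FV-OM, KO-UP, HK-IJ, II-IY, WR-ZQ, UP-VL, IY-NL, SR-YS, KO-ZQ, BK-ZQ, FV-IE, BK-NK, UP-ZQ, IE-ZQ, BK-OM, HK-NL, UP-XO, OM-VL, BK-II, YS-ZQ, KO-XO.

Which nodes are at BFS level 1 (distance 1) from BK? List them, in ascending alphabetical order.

II, IJ, NK, OM, VL, ZQ

Level 0: BK
Level 1: II, IJ, NK, OM, VL, ZQ
Level 2: FV, HK, IE, IY, KO, NL, SR, UP, WR, XO, YS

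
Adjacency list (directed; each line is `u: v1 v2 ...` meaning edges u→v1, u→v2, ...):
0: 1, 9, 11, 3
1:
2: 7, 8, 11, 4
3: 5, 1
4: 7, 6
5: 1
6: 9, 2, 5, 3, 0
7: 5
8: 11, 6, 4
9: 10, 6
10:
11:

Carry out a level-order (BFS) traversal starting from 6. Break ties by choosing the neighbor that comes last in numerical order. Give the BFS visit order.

Visit 6; enqueue 9, 5, 3, 2, 0 → queue [9, 5, 3, 2, 0]
Visit 9; enqueue 10 → queue [5, 3, 2, 0, 10]
Visit 5; enqueue 1 → queue [3, 2, 0, 10, 1]
Visit 3 → queue [2, 0, 10, 1]
Visit 2; enqueue 11, 8, 7, 4 → queue [0, 10, 1, 11, 8, 7, 4]
Visit 0 → queue [10, 1, 11, 8, 7, 4]
Visit 10 → queue [1, 11, 8, 7, 4]
Visit 1 → queue [11, 8, 7, 4]
Visit 11 → queue [8, 7, 4]
Visit 8 → queue [7, 4]
Visit 7 → queue [4]
Visit 4 → queue []

6, 9, 5, 3, 2, 0, 10, 1, 11, 8, 7, 4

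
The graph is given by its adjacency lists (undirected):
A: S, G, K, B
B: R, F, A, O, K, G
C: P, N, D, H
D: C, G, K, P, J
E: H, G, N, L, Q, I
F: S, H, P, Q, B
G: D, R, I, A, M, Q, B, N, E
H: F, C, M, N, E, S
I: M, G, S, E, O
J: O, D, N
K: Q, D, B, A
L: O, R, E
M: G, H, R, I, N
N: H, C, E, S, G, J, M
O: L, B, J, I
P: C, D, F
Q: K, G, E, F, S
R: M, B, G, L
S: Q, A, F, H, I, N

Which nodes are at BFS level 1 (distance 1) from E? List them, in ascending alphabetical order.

Level 0: E
Level 1: G, H, I, L, N, Q
Level 2: A, B, C, D, F, J, K, M, O, R, S
Level 3: P

G, H, I, L, N, Q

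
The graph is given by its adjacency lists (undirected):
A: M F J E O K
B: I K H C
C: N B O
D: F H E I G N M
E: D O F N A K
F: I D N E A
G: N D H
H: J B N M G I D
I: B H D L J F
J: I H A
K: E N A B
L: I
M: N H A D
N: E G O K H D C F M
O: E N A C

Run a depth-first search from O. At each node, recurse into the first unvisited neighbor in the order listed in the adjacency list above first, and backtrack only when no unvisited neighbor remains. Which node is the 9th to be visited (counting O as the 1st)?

Visit O
O → E
E → D
D → F
F → I
I → B
B → K
K → N
N → G
G → H
H → J
J → A
A → M
N → C
I → L

Visit order: O, E, D, F, I, B, K, N, G, H, J, A, M, C, L

G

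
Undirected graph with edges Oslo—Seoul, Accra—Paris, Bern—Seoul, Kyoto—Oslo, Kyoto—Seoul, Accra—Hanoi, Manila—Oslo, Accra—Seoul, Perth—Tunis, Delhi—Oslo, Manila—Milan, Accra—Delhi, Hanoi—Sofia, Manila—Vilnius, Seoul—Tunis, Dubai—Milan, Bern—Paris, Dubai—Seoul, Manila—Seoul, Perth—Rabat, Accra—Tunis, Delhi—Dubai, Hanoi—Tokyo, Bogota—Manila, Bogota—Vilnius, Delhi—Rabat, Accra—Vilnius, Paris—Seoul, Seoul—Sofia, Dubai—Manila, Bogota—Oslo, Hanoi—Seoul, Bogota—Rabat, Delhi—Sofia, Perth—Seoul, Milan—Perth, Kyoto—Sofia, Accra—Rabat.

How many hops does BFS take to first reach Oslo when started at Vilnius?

2

Level 0: Vilnius
Level 1: Accra, Bogota, Manila
Level 2: Delhi, Dubai, Hanoi, Milan, Oslo, Paris, Rabat, Seoul, Tunis
Level 3: Bern, Kyoto, Perth, Sofia, Tokyo
Oslo first appears at level 2.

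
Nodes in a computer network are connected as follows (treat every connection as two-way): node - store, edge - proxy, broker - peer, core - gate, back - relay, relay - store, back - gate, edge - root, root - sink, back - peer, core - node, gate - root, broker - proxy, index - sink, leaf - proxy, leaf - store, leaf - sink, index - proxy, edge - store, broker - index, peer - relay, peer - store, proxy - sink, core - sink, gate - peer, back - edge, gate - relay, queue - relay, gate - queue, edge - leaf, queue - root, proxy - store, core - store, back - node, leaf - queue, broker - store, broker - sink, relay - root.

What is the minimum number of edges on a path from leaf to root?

Level 0: leaf
Level 1: edge, proxy, queue, sink, store
Level 2: back, broker, core, gate, index, node, peer, relay, root
root first appears at level 2.

2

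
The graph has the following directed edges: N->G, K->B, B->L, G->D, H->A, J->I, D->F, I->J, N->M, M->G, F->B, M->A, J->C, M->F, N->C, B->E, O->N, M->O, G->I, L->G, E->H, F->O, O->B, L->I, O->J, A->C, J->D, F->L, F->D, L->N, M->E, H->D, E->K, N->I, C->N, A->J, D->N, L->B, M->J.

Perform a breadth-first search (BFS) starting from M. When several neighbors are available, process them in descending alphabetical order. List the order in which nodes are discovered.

M → O → J → G → F → E → A → N → B → I → D → C → L → K → H

Visit M; enqueue O, J, G, F, E, A → queue [O, J, G, F, E, A]
Visit O; enqueue N, B → queue [J, G, F, E, A, N, B]
Visit J; enqueue I, D, C → queue [G, F, E, A, N, B, I, D, C]
Visit G → queue [F, E, A, N, B, I, D, C]
Visit F; enqueue L → queue [E, A, N, B, I, D, C, L]
Visit E; enqueue K, H → queue [A, N, B, I, D, C, L, K, H]
Visit A → queue [N, B, I, D, C, L, K, H]
Visit N → queue [B, I, D, C, L, K, H]
Visit B → queue [I, D, C, L, K, H]
Visit I → queue [D, C, L, K, H]
Visit D → queue [C, L, K, H]
Visit C → queue [L, K, H]
Visit L → queue [K, H]
Visit K → queue [H]
Visit H → queue []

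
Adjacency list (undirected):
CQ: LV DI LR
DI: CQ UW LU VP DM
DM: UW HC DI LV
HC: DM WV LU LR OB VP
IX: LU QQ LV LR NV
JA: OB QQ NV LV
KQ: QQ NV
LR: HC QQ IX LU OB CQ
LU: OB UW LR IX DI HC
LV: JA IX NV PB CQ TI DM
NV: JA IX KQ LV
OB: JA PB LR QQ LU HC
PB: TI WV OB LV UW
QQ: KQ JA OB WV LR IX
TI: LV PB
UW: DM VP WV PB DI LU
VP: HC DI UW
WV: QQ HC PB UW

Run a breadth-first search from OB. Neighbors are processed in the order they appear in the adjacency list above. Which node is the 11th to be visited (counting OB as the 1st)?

WV

Visit OB; enqueue JA, PB, LR, QQ, LU, HC → queue [JA, PB, LR, QQ, LU, HC]
Visit JA; enqueue NV, LV → queue [PB, LR, QQ, LU, HC, NV, LV]
Visit PB; enqueue TI, WV, UW → queue [LR, QQ, LU, HC, NV, LV, TI, WV, UW]
Visit LR; enqueue IX, CQ → queue [QQ, LU, HC, NV, LV, TI, WV, UW, IX, CQ]
Visit QQ; enqueue KQ → queue [LU, HC, NV, LV, TI, WV, UW, IX, CQ, KQ]
Visit LU; enqueue DI → queue [HC, NV, LV, TI, WV, UW, IX, CQ, KQ, DI]
Visit HC; enqueue DM, VP → queue [NV, LV, TI, WV, UW, IX, CQ, KQ, DI, DM, VP]
Visit NV → queue [LV, TI, WV, UW, IX, CQ, KQ, DI, DM, VP]
Visit LV → queue [TI, WV, UW, IX, CQ, KQ, DI, DM, VP]
Visit TI → queue [WV, UW, IX, CQ, KQ, DI, DM, VP]
Visit WV → queue [UW, IX, CQ, KQ, DI, DM, VP]
Visit UW → queue [IX, CQ, KQ, DI, DM, VP]
Visit IX → queue [CQ, KQ, DI, DM, VP]
Visit CQ → queue [KQ, DI, DM, VP]
Visit KQ → queue [DI, DM, VP]
Visit DI → queue [DM, VP]
Visit DM → queue [VP]
Visit VP → queue []

Visit order: OB, JA, PB, LR, QQ, LU, HC, NV, LV, TI, WV, UW, IX, CQ, KQ, DI, DM, VP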